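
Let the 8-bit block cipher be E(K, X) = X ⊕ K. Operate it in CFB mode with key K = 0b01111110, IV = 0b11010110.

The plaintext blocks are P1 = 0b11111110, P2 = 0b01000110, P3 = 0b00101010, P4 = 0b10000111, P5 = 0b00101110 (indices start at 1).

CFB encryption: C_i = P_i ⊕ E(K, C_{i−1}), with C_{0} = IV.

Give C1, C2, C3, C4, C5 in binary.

C1 = 0b01010110, C2 = 0b01101110, C3 = 0b00111010, C4 = 0b11000011, C5 = 0b10010011

C1: E(K, 0b11010110) = 0b10101000; 0b11111110 ⊕ 0b10101000 = 0b01010110.
C2: E(K, 0b01010110) = 0b00101000; 0b01000110 ⊕ 0b00101000 = 0b01101110.
C3: E(K, 0b01101110) = 0b00010000; 0b00101010 ⊕ 0b00010000 = 0b00111010.
C4: E(K, 0b00111010) = 0b01000100; 0b10000111 ⊕ 0b01000100 = 0b11000011.
C5: E(K, 0b11000011) = 0b10111101; 0b00101110 ⊕ 0b10111101 = 0b10010011.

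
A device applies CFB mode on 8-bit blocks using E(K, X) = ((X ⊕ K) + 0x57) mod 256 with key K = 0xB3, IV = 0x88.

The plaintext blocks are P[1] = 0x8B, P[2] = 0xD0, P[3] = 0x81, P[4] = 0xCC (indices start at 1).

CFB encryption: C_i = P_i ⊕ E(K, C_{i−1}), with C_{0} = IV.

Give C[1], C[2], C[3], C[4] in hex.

C[1] = 0x19, C[2] = 0xD1, C[3] = 0x38, C[4] = 0x2E

C[1]: E(K, 0x88) = 0x92; 0x8B ⊕ 0x92 = 0x19.
C[2]: E(K, 0x19) = 0x01; 0xD0 ⊕ 0x01 = 0xD1.
C[3]: E(K, 0xD1) = 0xB9; 0x81 ⊕ 0xB9 = 0x38.
C[4]: E(K, 0x38) = 0xE2; 0xCC ⊕ 0xE2 = 0x2E.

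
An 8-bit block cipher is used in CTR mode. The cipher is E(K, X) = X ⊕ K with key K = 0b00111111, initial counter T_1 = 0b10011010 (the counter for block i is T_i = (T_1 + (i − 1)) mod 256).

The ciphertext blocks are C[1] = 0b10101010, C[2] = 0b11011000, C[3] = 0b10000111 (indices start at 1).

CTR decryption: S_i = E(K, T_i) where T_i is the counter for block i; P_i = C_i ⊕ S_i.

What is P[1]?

P[1] = 0b00001111

P[1]: T = 0b10011010, S = E(K, T) = 0b10100101; 0b10101010 ⊕ 0b10100101 = 0b00001111.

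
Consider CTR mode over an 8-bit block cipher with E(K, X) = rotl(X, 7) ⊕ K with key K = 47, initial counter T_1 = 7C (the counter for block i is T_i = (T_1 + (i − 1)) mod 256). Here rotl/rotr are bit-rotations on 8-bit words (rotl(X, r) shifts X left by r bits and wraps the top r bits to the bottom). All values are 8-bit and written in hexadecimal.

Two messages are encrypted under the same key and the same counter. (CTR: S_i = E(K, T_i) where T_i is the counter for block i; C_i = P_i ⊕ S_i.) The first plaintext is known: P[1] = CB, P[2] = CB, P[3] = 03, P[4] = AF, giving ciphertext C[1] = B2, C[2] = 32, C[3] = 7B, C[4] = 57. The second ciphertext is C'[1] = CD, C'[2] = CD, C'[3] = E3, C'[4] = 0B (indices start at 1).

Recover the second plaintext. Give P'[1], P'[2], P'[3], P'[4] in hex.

P'[1] = B4, P'[2] = 34, P'[3] = 9B, P'[4] = F3

In CTR with a reused counter, both messages share the same keystream S_i, so C_i ⊕ C'_i = P_i ⊕ P'_i and thus P'_i = P_i ⊕ C_i ⊕ C'_i.
P'[1]: CB ⊕ B2 ⊕ CD = B4.
P'[2]: CB ⊕ 32 ⊕ CD = 34.
P'[3]: 03 ⊕ 7B ⊕ E3 = 9B.
P'[4]: AF ⊕ 57 ⊕ 0B = F3.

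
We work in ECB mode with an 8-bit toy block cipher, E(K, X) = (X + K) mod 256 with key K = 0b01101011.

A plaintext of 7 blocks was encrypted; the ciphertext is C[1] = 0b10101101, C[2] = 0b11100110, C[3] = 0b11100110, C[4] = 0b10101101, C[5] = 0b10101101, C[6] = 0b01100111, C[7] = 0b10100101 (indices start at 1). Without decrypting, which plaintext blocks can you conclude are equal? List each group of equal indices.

P[1] = P[4] = P[5]; P[2] = P[3]

ECB encrypts each block independently with the same key, so equal ciphertext blocks imply equal plaintext blocks.
C[1] = C[4] = C[5] = 0b10101101, so P[1] = P[4] = P[5].
C[2] = C[3] = 0b11100110, so P[2] = P[3].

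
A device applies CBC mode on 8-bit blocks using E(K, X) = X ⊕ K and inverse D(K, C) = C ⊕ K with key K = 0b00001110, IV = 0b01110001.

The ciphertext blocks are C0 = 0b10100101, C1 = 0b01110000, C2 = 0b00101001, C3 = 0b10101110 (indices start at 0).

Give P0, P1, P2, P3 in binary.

CBC decryption: P_i = D(K, C_i) ⊕ C_{i−1}, with C_{−1} = IV.
P0: D(K, 0b10100101) = 0b10101011; 0b10101011 ⊕ 0b01110001 = 0b11011010.
P1: D(K, 0b01110000) = 0b01111110; 0b01111110 ⊕ 0b10100101 = 0b11011011.
P2: D(K, 0b00101001) = 0b00100111; 0b00100111 ⊕ 0b01110000 = 0b01010111.
P3: D(K, 0b10101110) = 0b10100000; 0b10100000 ⊕ 0b00101001 = 0b10001001.

P0 = 0b11011010, P1 = 0b11011011, P2 = 0b01010111, P3 = 0b10001001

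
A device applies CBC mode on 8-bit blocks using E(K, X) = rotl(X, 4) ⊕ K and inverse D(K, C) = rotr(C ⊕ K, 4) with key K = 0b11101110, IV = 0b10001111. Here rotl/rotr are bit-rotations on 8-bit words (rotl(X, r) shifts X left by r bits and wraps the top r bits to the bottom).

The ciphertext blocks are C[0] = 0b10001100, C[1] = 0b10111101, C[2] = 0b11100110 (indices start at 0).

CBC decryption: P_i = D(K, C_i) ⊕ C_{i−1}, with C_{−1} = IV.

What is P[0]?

P[0] = 0b10101001

P[0]: D(K, 0b10001100) = 0b00100110; 0b00100110 ⊕ 0b10001111 = 0b10101001.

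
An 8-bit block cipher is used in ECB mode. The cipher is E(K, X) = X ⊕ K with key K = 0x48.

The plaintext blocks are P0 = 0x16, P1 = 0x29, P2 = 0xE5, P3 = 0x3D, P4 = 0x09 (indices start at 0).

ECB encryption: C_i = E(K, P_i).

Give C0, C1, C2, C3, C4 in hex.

C0: E(K, 0x16) = 0x5E.
C1: E(K, 0x29) = 0x61.
C2: E(K, 0xE5) = 0xAD.
C3: E(K, 0x3D) = 0x75.
C4: E(K, 0x09) = 0x41.

C0 = 0x5E, C1 = 0x61, C2 = 0xAD, C3 = 0x75, C4 = 0x41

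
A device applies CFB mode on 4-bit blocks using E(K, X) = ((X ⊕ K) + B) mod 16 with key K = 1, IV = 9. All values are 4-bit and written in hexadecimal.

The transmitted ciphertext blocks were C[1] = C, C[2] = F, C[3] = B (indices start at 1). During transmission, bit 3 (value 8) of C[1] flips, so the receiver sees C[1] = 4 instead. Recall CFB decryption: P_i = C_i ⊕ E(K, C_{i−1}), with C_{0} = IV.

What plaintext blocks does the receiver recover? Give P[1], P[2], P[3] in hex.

Only C[1] changed, to 4. In CFB, a change in C_i flips the same bit in P_i and garbles P_{i+1}. Decrypting the received ciphertext:
P[1]: E(K, 9) = 3; 4 ⊕ 3 = 7.
P[2]: E(K, 4) = 0; F ⊕ 0 = F.
P[3]: E(K, F) = 9; B ⊕ 9 = 2.
Blocks that differ from the original plaintext: P[1], P[2].

P[1] = 7, P[2] = F, P[3] = 2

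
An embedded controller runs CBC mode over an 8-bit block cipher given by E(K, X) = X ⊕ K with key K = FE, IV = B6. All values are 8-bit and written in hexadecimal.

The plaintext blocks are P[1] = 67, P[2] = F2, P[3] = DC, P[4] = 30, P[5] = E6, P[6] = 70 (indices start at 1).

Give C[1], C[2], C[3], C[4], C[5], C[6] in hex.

CBC encryption: C_i = E(K, P_i ⊕ C_{i−1}), with C_{0} = IV.
C[1]: P[1] ⊕ B6 = D1; E(K, D1) = 2F.
C[2]: P[2] ⊕ 2F = DD; E(K, DD) = 23.
C[3]: P[3] ⊕ 23 = FF; E(K, FF) = 01.
C[4]: P[4] ⊕ 01 = 31; E(K, 31) = CF.
C[5]: P[5] ⊕ CF = 29; E(K, 29) = D7.
C[6]: P[6] ⊕ D7 = A7; E(K, A7) = 59.

C[1] = 2F, C[2] = 23, C[3] = 01, C[4] = CF, C[5] = D7, C[6] = 59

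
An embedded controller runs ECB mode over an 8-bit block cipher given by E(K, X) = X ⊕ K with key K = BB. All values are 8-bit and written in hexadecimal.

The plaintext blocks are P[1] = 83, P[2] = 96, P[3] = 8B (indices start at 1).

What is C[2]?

ECB encryption: C_i = E(K, P_i).
C[2]: E(K, 96) = 2D.

C[2] = 2D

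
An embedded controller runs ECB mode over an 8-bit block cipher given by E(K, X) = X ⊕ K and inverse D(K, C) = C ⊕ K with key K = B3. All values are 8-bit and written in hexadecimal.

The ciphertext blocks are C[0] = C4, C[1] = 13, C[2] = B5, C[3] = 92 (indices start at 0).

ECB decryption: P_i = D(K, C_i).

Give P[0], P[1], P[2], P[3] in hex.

P[0] = 77, P[1] = A0, P[2] = 06, P[3] = 21

P[0]: D(K, C4) = 77.
P[1]: D(K, 13) = A0.
P[2]: D(K, B5) = 06.
P[3]: D(K, 92) = 21.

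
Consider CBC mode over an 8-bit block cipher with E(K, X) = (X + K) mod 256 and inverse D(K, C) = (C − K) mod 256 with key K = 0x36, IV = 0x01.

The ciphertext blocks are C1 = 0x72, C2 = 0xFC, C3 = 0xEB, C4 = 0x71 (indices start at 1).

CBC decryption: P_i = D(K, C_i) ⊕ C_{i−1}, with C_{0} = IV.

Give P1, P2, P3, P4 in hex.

P1: D(K, 0x72) = 0x3C; 0x3C ⊕ 0x01 = 0x3D.
P2: D(K, 0xFC) = 0xC6; 0xC6 ⊕ 0x72 = 0xB4.
P3: D(K, 0xEB) = 0xB5; 0xB5 ⊕ 0xFC = 0x49.
P4: D(K, 0x71) = 0x3B; 0x3B ⊕ 0xEB = 0xD0.

P1 = 0x3D, P2 = 0xB4, P3 = 0x49, P4 = 0xD0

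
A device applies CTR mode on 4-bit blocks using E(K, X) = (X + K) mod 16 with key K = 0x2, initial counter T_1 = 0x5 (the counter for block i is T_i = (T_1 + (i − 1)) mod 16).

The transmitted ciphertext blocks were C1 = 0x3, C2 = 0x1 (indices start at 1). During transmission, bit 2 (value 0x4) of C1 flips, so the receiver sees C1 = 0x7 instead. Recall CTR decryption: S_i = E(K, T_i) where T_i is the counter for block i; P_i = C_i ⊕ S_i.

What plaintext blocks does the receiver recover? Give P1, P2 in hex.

P1 = 0x0, P2 = 0x9

Only C1 changed, to 0x7. In CTR, a change in C_i flips the same bit in P_i only; the keystream is unaffected. Decrypting the received ciphertext:
P1: T = 0x5, S = E(K, T) = 0x7; 0x7 ⊕ 0x7 = 0x0.
P2: T = 0x6, S = E(K, T) = 0x8; 0x1 ⊕ 0x8 = 0x9.
Blocks that differ from the original plaintext: P1.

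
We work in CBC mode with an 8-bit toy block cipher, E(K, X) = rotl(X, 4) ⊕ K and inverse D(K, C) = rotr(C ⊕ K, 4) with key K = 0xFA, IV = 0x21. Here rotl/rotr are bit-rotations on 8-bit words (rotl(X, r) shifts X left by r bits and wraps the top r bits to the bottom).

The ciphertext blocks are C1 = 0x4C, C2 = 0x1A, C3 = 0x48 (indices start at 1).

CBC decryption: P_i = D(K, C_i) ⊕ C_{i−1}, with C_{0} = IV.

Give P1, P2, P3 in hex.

P1: D(K, 0x4C) = 0x6B; 0x6B ⊕ 0x21 = 0x4A.
P2: D(K, 0x1A) = 0x0E; 0x0E ⊕ 0x4C = 0x42.
P3: D(K, 0x48) = 0x2B; 0x2B ⊕ 0x1A = 0x31.

P1 = 0x4A, P2 = 0x42, P3 = 0x31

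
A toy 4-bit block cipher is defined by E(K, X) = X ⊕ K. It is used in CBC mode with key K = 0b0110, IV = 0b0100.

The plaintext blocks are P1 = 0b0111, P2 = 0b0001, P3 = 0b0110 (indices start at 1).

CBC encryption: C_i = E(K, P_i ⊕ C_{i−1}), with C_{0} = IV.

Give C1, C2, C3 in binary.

C1 = 0b0101, C2 = 0b0010, C3 = 0b0010

C1: P1 ⊕ 0b0100 = 0b0011; E(K, 0b0011) = 0b0101.
C2: P2 ⊕ 0b0101 = 0b0100; E(K, 0b0100) = 0b0010.
C3: P3 ⊕ 0b0010 = 0b0100; E(K, 0b0100) = 0b0010.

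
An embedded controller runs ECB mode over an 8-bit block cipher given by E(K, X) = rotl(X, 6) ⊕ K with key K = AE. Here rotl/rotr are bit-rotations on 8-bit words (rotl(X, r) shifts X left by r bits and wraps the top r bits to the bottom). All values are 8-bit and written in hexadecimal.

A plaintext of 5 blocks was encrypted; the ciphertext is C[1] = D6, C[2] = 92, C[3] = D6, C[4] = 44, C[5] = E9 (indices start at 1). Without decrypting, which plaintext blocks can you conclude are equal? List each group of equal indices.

ECB encrypts each block independently with the same key, so equal ciphertext blocks imply equal plaintext blocks.
C[1] = C[3] = D6, so P[1] = P[3].

P[1] = P[3]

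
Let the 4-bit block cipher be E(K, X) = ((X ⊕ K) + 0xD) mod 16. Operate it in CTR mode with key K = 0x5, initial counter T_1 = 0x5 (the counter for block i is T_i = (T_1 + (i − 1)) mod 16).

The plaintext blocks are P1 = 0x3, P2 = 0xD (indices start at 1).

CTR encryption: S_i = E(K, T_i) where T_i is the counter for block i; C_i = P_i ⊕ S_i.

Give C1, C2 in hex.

C1: T = 0x5, S = E(K, T) = 0xD; 0x3 ⊕ 0xD = 0xE.
C2: T = 0x6, S = E(K, T) = 0x0; 0xD ⊕ 0x0 = 0xD.

C1 = 0xE, C2 = 0xD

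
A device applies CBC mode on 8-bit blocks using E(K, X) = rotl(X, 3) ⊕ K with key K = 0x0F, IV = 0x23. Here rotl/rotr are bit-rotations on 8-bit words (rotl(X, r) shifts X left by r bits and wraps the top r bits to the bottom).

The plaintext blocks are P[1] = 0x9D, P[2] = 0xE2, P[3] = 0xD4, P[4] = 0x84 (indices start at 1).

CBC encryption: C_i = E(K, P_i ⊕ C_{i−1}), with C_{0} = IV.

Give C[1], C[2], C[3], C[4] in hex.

C[1] = 0xFA, C[2] = 0xCF, C[3] = 0xD7, C[4] = 0x95

C[1]: P[1] ⊕ 0x23 = 0xBE; E(K, 0xBE) = 0xFA.
C[2]: P[2] ⊕ 0xFA = 0x18; E(K, 0x18) = 0xCF.
C[3]: P[3] ⊕ 0xCF = 0x1B; E(K, 0x1B) = 0xD7.
C[4]: P[4] ⊕ 0xD7 = 0x53; E(K, 0x53) = 0x95.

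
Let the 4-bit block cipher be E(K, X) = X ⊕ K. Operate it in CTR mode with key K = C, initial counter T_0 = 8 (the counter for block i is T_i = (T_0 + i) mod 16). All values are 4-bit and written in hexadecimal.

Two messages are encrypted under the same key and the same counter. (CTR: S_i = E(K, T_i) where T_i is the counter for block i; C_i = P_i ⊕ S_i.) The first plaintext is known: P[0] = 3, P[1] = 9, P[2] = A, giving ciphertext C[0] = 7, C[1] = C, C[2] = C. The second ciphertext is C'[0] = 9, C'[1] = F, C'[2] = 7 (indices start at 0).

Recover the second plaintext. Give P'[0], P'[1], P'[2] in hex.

P'[0] = D, P'[1] = A, P'[2] = 1

In CTR with a reused counter, both messages share the same keystream S_i, so C_i ⊕ C'_i = P_i ⊕ P'_i and thus P'_i = P_i ⊕ C_i ⊕ C'_i.
P'[0]: 3 ⊕ 7 ⊕ 9 = D.
P'[1]: 9 ⊕ C ⊕ F = A.
P'[2]: A ⊕ C ⊕ 7 = 1.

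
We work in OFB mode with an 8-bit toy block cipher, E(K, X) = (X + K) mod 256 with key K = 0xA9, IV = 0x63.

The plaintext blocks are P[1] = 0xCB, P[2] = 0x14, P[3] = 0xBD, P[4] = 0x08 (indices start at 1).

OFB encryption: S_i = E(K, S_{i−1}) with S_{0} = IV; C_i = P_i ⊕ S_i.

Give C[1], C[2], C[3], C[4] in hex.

C[1] = 0xC7, C[2] = 0xA1, C[3] = 0xE3, C[4] = 0x0F

C[1]: S = E(K, 0x63) = 0x0C; 0xCB ⊕ 0x0C = 0xC7.
C[2]: S = E(K, 0x0C) = 0xB5; 0x14 ⊕ 0xB5 = 0xA1.
C[3]: S = E(K, 0xB5) = 0x5E; 0xBD ⊕ 0x5E = 0xE3.
C[4]: S = E(K, 0x5E) = 0x07; 0x08 ⊕ 0x07 = 0x0F.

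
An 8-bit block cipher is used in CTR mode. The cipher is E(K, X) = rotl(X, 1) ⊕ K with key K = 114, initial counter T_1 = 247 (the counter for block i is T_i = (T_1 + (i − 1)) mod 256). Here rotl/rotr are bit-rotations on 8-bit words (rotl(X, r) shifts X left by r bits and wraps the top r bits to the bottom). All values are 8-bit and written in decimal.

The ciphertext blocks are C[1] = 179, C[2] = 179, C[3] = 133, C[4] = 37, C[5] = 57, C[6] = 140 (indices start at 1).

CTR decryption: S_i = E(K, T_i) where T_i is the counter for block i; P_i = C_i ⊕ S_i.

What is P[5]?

P[5]: T = 251, S = E(K, T) = 133; 57 ⊕ 133 = 188.

P[5] = 188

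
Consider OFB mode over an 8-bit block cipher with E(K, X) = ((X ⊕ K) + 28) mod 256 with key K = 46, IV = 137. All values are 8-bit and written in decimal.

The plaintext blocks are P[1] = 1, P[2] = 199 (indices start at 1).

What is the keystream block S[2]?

9

OFB encryption: S_i = E(K, S_{i−1}) with S_{0} = IV; C_i = P_i ⊕ S_i.
C[1]: S = E(K, 137) = 195; 1 ⊕ 195 = 194.
C[2]: S = E(K, 195) = 9; 199 ⊕ 9 = 206.
So S[2] = 9.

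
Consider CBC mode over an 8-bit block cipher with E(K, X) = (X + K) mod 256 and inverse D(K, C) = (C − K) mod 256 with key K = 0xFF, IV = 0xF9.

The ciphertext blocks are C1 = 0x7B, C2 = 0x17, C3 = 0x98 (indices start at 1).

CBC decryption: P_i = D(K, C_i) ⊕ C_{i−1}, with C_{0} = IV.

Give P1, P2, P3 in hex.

P1 = 0x85, P2 = 0x63, P3 = 0x8E

P1: D(K, 0x7B) = 0x7C; 0x7C ⊕ 0xF9 = 0x85.
P2: D(K, 0x17) = 0x18; 0x18 ⊕ 0x7B = 0x63.
P3: D(K, 0x98) = 0x99; 0x99 ⊕ 0x17 = 0x8E.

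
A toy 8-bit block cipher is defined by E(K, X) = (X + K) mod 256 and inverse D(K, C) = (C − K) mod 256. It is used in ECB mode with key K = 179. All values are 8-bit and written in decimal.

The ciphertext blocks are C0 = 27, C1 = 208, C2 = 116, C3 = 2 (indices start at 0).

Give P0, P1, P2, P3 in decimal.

ECB decryption: P_i = D(K, C_i).
P0: D(K, 27) = 104.
P1: D(K, 208) = 29.
P2: D(K, 116) = 193.
P3: D(K, 2) = 79.

P0 = 104, P1 = 29, P2 = 193, P3 = 79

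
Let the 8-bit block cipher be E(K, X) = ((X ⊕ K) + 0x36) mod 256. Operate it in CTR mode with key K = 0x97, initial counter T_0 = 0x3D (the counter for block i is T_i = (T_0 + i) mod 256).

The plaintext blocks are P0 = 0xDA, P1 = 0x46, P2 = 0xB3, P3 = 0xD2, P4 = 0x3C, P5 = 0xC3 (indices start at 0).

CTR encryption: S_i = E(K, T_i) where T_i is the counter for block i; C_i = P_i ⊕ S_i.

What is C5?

C5 = 0xC8

C0: T = 0x3D, S = E(K, T) = 0xE0; 0xDA ⊕ 0xE0 = 0x3A.
C1: T = 0x3E, S = E(K, T) = 0xDF; 0x46 ⊕ 0xDF = 0x99.
C2: T = 0x3F, S = E(K, T) = 0xDE; 0xB3 ⊕ 0xDE = 0x6D.
C3: T = 0x40, S = E(K, T) = 0x0D; 0xD2 ⊕ 0x0D = 0xDF.
C4: T = 0x41, S = E(K, T) = 0x0C; 0x3C ⊕ 0x0C = 0x30.
C5: T = 0x42, S = E(K, T) = 0x0B; 0xC3 ⊕ 0x0B = 0xC8.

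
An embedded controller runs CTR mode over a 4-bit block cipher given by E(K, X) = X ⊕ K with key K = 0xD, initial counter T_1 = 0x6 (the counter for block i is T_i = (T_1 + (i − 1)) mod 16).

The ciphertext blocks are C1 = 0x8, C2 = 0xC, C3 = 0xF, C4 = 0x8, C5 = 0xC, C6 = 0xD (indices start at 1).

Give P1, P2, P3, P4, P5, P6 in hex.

CTR decryption: S_i = E(K, T_i) where T_i is the counter for block i; P_i = C_i ⊕ S_i.
P1: T = 0x6, S = E(K, T) = 0xB; 0x8 ⊕ 0xB = 0x3.
P2: T = 0x7, S = E(K, T) = 0xA; 0xC ⊕ 0xA = 0x6.
P3: T = 0x8, S = E(K, T) = 0x5; 0xF ⊕ 0x5 = 0xA.
P4: T = 0x9, S = E(K, T) = 0x4; 0x8 ⊕ 0x4 = 0xC.
P5: T = 0xA, S = E(K, T) = 0x7; 0xC ⊕ 0x7 = 0xB.
P6: T = 0xB, S = E(K, T) = 0x6; 0xD ⊕ 0x6 = 0xB.

P1 = 0x3, P2 = 0x6, P3 = 0xA, P4 = 0xC, P5 = 0xB, P6 = 0xB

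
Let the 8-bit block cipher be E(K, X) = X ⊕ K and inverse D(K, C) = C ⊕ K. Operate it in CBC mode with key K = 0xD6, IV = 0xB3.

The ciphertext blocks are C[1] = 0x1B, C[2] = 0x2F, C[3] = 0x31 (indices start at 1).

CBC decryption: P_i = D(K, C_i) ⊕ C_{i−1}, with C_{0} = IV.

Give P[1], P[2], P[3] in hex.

P[1]: D(K, 0x1B) = 0xCD; 0xCD ⊕ 0xB3 = 0x7E.
P[2]: D(K, 0x2F) = 0xF9; 0xF9 ⊕ 0x1B = 0xE2.
P[3]: D(K, 0x31) = 0xE7; 0xE7 ⊕ 0x2F = 0xC8.

P[1] = 0x7E, P[2] = 0xE2, P[3] = 0xC8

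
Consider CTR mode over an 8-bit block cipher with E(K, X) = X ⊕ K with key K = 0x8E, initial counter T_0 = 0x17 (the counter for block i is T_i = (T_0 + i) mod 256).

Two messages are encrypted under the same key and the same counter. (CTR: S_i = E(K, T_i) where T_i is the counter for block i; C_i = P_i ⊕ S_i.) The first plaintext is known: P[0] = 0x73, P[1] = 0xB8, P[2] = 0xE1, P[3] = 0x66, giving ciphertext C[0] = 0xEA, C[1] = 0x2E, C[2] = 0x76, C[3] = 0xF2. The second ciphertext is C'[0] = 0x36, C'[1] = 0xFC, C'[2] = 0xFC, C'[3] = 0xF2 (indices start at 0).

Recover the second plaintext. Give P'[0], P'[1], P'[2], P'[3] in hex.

In CTR with a reused counter, both messages share the same keystream S_i, so C_i ⊕ C'_i = P_i ⊕ P'_i and thus P'_i = P_i ⊕ C_i ⊕ C'_i.
P'[0]: 0x73 ⊕ 0xEA ⊕ 0x36 = 0xAF.
P'[1]: 0xB8 ⊕ 0x2E ⊕ 0xFC = 0x6A.
P'[2]: 0xE1 ⊕ 0x76 ⊕ 0xFC = 0x6B.
P'[3]: 0x66 ⊕ 0xF2 ⊕ 0xF2 = 0x66.

P'[0] = 0xAF, P'[1] = 0x6A, P'[2] = 0x6B, P'[3] = 0x66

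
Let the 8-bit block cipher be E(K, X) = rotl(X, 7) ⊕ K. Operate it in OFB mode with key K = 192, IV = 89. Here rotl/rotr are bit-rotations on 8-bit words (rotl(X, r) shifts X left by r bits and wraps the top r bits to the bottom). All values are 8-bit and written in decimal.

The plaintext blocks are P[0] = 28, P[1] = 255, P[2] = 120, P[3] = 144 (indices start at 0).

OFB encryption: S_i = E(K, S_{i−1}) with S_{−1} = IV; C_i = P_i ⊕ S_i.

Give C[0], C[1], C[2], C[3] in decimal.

C[0]: S = E(K, 89) = 108; 28 ⊕ 108 = 112.
C[1]: S = E(K, 108) = 246; 255 ⊕ 246 = 9.
C[2]: S = E(K, 246) = 187; 120 ⊕ 187 = 195.
C[3]: S = E(K, 187) = 29; 144 ⊕ 29 = 141.

C[0] = 112, C[1] = 9, C[2] = 195, C[3] = 141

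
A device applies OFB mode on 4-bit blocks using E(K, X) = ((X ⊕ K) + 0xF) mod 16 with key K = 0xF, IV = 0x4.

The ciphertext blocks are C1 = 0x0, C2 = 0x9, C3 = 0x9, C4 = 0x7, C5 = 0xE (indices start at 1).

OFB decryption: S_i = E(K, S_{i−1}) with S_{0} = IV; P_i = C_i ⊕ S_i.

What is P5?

P1: S = E(K, 0x4) = 0xA; 0x0 ⊕ 0xA = 0xA.
P2: S = E(K, 0xA) = 0x4; 0x9 ⊕ 0x4 = 0xD.
P3: S = E(K, 0x4) = 0xA; 0x9 ⊕ 0xA = 0x3.
P4: S = E(K, 0xA) = 0x4; 0x7 ⊕ 0x4 = 0x3.
P5: S = E(K, 0x4) = 0xA; 0xE ⊕ 0xA = 0x4.

P5 = 0x4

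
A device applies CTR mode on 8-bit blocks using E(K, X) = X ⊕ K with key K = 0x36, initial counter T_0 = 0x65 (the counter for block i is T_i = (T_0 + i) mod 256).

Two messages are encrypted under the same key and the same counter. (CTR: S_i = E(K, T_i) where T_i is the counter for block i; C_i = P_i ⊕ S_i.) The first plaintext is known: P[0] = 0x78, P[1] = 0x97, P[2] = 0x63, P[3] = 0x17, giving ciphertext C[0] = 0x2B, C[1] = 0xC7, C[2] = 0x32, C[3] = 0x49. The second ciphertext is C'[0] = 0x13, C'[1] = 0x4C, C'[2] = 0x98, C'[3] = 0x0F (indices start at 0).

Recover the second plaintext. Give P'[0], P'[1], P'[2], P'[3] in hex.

P'[0] = 0x40, P'[1] = 0x1C, P'[2] = 0xC9, P'[3] = 0x51

In CTR with a reused counter, both messages share the same keystream S_i, so C_i ⊕ C'_i = P_i ⊕ P'_i and thus P'_i = P_i ⊕ C_i ⊕ C'_i.
P'[0]: 0x78 ⊕ 0x2B ⊕ 0x13 = 0x40.
P'[1]: 0x97 ⊕ 0xC7 ⊕ 0x4C = 0x1C.
P'[2]: 0x63 ⊕ 0x32 ⊕ 0x98 = 0xC9.
P'[3]: 0x17 ⊕ 0x49 ⊕ 0x0F = 0x51.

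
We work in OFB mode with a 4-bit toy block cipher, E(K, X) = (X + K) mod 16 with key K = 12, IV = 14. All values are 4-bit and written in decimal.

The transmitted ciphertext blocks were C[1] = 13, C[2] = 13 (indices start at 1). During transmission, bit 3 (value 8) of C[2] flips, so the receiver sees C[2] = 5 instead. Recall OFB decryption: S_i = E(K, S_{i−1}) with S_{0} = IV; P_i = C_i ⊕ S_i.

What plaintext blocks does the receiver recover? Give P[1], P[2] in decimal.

P[1] = 7, P[2] = 3

Only C[2] changed, to 5. In OFB, a change in C_i flips the same bit in P_i only; the keystream is unaffected. Decrypting the received ciphertext:
P[1]: S = E(K, 14) = 10; 13 ⊕ 10 = 7.
P[2]: S = E(K, 10) = 6; 5 ⊕ 6 = 3.
Blocks that differ from the original plaintext: P[2].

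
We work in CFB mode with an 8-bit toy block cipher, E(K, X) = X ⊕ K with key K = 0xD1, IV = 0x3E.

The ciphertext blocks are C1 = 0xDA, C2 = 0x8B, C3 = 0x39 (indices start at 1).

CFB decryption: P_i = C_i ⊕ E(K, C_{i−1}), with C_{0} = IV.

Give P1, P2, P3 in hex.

P1 = 0x35, P2 = 0x80, P3 = 0x63

P1: E(K, 0x3E) = 0xEF; 0xDA ⊕ 0xEF = 0x35.
P2: E(K, 0xDA) = 0x0B; 0x8B ⊕ 0x0B = 0x80.
P3: E(K, 0x8B) = 0x5A; 0x39 ⊕ 0x5A = 0x63.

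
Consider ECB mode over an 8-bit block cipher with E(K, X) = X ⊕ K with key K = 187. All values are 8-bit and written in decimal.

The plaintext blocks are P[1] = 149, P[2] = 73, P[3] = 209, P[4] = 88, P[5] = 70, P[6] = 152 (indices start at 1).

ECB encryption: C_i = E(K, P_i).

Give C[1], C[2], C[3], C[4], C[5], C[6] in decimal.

C[1] = 46, C[2] = 242, C[3] = 106, C[4] = 227, C[5] = 253, C[6] = 35

C[1]: E(K, 149) = 46.
C[2]: E(K, 73) = 242.
C[3]: E(K, 209) = 106.
C[4]: E(K, 88) = 227.
C[5]: E(K, 70) = 253.
C[6]: E(K, 152) = 35.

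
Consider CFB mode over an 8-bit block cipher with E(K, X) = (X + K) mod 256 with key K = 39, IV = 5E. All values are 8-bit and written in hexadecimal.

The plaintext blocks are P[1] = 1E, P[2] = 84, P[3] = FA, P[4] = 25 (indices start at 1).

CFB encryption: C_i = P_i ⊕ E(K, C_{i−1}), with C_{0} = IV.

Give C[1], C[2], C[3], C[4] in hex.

C[1]: E(K, 5E) = 97; 1E ⊕ 97 = 89.
C[2]: E(K, 89) = C2; 84 ⊕ C2 = 46.
C[3]: E(K, 46) = 7F; FA ⊕ 7F = 85.
C[4]: E(K, 85) = BE; 25 ⊕ BE = 9B.

C[1] = 89, C[2] = 46, C[3] = 85, C[4] = 9B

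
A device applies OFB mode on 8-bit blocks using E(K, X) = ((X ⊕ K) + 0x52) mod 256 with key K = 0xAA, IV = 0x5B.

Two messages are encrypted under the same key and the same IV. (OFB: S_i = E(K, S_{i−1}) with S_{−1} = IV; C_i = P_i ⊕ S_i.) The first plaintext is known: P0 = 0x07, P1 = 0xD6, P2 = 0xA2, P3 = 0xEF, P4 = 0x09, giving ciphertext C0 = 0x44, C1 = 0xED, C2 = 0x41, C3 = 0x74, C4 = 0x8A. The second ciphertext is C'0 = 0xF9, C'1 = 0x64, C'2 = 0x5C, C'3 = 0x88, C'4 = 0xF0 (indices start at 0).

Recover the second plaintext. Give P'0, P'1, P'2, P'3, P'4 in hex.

In OFB with a reused IV, both messages share the same keystream S_i, so C_i ⊕ C'_i = P_i ⊕ P'_i and thus P'_i = P_i ⊕ C_i ⊕ C'_i.
P'0: 0x07 ⊕ 0x44 ⊕ 0xF9 = 0xBA.
P'1: 0xD6 ⊕ 0xED ⊕ 0x64 = 0x5F.
P'2: 0xA2 ⊕ 0x41 ⊕ 0x5C = 0xBF.
P'3: 0xEF ⊕ 0x74 ⊕ 0x88 = 0x13.
P'4: 0x09 ⊕ 0x8A ⊕ 0xF0 = 0x73.

P'0 = 0xBA, P'1 = 0x5F, P'2 = 0xBF, P'3 = 0x13, P'4 = 0x73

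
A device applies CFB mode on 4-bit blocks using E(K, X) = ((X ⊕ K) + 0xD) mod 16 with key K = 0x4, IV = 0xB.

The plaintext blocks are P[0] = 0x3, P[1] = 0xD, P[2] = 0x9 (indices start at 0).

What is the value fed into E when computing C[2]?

CFB encryption: C_i = P_i ⊕ E(K, C_{i−1}), with C_{−1} = IV.
C[0]: E(K, 0xB) = 0xC; 0x3 ⊕ 0xC = 0xF.
C[1]: E(K, 0xF) = 0x8; 0xD ⊕ 0x8 = 0x5.
C[2]: E(K, 0x5) = 0xE; 0x9 ⊕ 0xE = 0x7.
So the input to E for block [2] is 0x5.

0x5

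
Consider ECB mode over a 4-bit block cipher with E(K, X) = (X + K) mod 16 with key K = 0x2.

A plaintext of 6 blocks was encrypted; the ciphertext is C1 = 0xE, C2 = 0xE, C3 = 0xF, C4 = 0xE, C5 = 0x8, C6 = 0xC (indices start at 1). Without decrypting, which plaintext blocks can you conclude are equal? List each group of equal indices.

P1 = P2 = P4

ECB encrypts each block independently with the same key, so equal ciphertext blocks imply equal plaintext blocks.
C1 = C2 = C4 = 0xE, so P1 = P2 = P4.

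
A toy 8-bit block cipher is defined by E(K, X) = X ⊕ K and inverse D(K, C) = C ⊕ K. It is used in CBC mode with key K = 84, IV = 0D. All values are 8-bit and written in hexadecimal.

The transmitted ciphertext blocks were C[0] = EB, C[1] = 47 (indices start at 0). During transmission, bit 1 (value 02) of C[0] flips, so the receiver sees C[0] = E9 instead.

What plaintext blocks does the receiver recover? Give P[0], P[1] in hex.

P[0] = 60, P[1] = 2A

CBC decryption: P_i = D(K, C_i) ⊕ C_{i−1}, with C_{−1} = IV.
Only C[0] changed, to E9. In CBC, a change in C_i garbles P_i and flips the same bit in P_{i+1}. Decrypting the received ciphertext:
P[0]: D(K, E9) = 6D; 6D ⊕ 0D = 60.
P[1]: D(K, 47) = C3; C3 ⊕ E9 = 2A.
Blocks that differ from the original plaintext: P[0], P[1].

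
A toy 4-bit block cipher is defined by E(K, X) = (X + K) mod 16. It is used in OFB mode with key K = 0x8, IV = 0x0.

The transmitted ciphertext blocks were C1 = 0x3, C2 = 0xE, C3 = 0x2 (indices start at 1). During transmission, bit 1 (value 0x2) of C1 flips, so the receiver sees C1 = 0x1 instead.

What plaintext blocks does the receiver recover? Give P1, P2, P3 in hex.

OFB decryption: S_i = E(K, S_{i−1}) with S_{0} = IV; P_i = C_i ⊕ S_i.
Only C1 changed, to 0x1. In OFB, a change in C_i flips the same bit in P_i only; the keystream is unaffected. Decrypting the received ciphertext:
P1: S = E(K, 0x0) = 0x8; 0x1 ⊕ 0x8 = 0x9.
P2: S = E(K, 0x8) = 0x0; 0xE ⊕ 0x0 = 0xE.
P3: S = E(K, 0x0) = 0x8; 0x2 ⊕ 0x8 = 0xA.
Blocks that differ from the original plaintext: P1.

P1 = 0x9, P2 = 0xE, P3 = 0xA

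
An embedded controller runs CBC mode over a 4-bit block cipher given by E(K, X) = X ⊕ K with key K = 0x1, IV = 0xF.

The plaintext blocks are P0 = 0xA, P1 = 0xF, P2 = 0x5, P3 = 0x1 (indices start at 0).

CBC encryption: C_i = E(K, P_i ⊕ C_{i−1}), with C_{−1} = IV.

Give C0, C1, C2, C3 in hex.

C0 = 0x4, C1 = 0xA, C2 = 0xE, C3 = 0xE

C0: P0 ⊕ 0xF = 0x5; E(K, 0x5) = 0x4.
C1: P1 ⊕ 0x4 = 0xB; E(K, 0xB) = 0xA.
C2: P2 ⊕ 0xA = 0xF; E(K, 0xF) = 0xE.
C3: P3 ⊕ 0xE = 0xF; E(K, 0xF) = 0xE.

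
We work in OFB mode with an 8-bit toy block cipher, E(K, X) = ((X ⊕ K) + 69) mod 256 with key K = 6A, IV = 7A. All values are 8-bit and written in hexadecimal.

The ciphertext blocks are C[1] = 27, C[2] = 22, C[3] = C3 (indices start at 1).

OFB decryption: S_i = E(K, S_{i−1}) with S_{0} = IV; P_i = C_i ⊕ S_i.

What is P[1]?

P[1]: S = E(K, 7A) = 79; 27 ⊕ 79 = 5E.

P[1] = 5E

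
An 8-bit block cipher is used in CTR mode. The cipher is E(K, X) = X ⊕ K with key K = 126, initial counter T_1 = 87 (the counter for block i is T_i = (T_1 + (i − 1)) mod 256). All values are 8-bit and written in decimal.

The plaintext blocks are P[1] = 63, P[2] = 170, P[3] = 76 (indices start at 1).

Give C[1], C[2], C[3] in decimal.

C[1] = 22, C[2] = 140, C[3] = 107

CTR encryption: S_i = E(K, T_i) where T_i is the counter for block i; C_i = P_i ⊕ S_i.
C[1]: T = 87, S = E(K, T) = 41; 63 ⊕ 41 = 22.
C[2]: T = 88, S = E(K, T) = 38; 170 ⊕ 38 = 140.
C[3]: T = 89, S = E(K, T) = 39; 76 ⊕ 39 = 107.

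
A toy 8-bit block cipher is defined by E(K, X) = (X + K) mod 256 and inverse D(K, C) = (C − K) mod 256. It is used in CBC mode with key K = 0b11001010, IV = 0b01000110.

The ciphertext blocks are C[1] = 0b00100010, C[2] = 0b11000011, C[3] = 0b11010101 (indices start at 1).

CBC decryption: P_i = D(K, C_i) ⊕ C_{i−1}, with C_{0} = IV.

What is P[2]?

P[2] = 0b11011011

P[2]: D(K, 0b11000011) = 0b11111001; 0b11111001 ⊕ 0b00100010 = 0b11011011.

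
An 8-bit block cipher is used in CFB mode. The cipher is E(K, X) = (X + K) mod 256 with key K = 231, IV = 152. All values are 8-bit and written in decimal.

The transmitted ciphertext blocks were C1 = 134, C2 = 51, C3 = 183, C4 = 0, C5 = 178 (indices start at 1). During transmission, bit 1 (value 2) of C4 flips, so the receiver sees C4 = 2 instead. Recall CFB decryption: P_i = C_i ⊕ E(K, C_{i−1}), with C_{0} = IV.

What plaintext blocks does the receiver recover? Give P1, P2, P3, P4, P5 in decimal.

P1 = 249, P2 = 94, P3 = 173, P4 = 156, P5 = 91

Only C4 changed, to 2. In CFB, a change in C_i flips the same bit in P_i and garbles P_{i+1}. Decrypting the received ciphertext:
P1: E(K, 152) = 127; 134 ⊕ 127 = 249.
P2: E(K, 134) = 109; 51 ⊕ 109 = 94.
P3: E(K, 51) = 26; 183 ⊕ 26 = 173.
P4: E(K, 183) = 158; 2 ⊕ 158 = 156.
P5: E(K, 2) = 233; 178 ⊕ 233 = 91.
Blocks that differ from the original plaintext: P4, P5.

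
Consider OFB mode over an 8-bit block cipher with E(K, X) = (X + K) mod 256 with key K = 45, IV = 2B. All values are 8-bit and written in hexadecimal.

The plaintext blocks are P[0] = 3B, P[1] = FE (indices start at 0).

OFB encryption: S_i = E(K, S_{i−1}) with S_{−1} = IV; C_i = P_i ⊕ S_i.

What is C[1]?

C[1] = 4B

C[0]: S = E(K, 2B) = 70; 3B ⊕ 70 = 4B.
C[1]: S = E(K, 70) = B5; FE ⊕ B5 = 4B.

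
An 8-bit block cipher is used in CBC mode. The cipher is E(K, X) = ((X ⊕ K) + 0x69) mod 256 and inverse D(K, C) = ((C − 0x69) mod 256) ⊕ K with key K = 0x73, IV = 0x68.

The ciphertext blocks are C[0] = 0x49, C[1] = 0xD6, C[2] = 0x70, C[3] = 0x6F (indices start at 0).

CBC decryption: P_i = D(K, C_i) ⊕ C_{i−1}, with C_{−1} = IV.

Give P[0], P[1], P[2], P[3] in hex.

P[0] = 0xFB, P[1] = 0x57, P[2] = 0xA2, P[3] = 0x05

P[0]: D(K, 0x49) = 0x93; 0x93 ⊕ 0x68 = 0xFB.
P[1]: D(K, 0xD6) = 0x1E; 0x1E ⊕ 0x49 = 0x57.
P[2]: D(K, 0x70) = 0x74; 0x74 ⊕ 0xD6 = 0xA2.
P[3]: D(K, 0x6F) = 0x75; 0x75 ⊕ 0x70 = 0x05.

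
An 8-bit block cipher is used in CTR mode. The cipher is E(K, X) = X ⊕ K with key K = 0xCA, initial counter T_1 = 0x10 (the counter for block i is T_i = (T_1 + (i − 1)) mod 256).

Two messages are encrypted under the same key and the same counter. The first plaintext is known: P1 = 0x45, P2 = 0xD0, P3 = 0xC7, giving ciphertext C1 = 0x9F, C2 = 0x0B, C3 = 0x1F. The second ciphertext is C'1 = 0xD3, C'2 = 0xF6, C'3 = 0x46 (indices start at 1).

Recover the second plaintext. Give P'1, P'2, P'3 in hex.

In CTR with a reused counter, both messages share the same keystream S_i, so C_i ⊕ C'_i = P_i ⊕ P'_i and thus P'_i = P_i ⊕ C_i ⊕ C'_i.
P'1: 0x45 ⊕ 0x9F ⊕ 0xD3 = 0x09.
P'2: 0xD0 ⊕ 0x0B ⊕ 0xF6 = 0x2D.
P'3: 0xC7 ⊕ 0x1F ⊕ 0x46 = 0x9E.

P'1 = 0x09, P'2 = 0x2D, P'3 = 0x9E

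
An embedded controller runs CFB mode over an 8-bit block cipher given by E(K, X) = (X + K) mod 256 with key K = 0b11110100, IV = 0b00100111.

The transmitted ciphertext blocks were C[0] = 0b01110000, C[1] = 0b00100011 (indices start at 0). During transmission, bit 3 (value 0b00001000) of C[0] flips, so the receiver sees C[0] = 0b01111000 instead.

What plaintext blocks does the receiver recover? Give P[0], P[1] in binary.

P[0] = 0b01100011, P[1] = 0b01001111

CFB decryption: P_i = C_i ⊕ E(K, C_{i−1}), with C_{−1} = IV.
Only C[0] changed, to 0b01111000. In CFB, a change in C_i flips the same bit in P_i and garbles P_{i+1}. Decrypting the received ciphertext:
P[0]: E(K, 0b00100111) = 0b00011011; 0b01111000 ⊕ 0b00011011 = 0b01100011.
P[1]: E(K, 0b01111000) = 0b01101100; 0b00100011 ⊕ 0b01101100 = 0b01001111.
Blocks that differ from the original plaintext: P[0], P[1].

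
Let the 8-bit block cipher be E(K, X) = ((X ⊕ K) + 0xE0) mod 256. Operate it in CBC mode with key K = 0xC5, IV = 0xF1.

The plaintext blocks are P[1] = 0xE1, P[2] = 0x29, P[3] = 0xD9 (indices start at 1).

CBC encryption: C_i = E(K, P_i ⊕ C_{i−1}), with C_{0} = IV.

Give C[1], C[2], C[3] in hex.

C[1]: P[1] ⊕ 0xF1 = 0x10; E(K, 0x10) = 0xB5.
C[2]: P[2] ⊕ 0xB5 = 0x9C; E(K, 0x9C) = 0x39.
C[3]: P[3] ⊕ 0x39 = 0xE0; E(K, 0xE0) = 0x05.

C[1] = 0xB5, C[2] = 0x39, C[3] = 0x05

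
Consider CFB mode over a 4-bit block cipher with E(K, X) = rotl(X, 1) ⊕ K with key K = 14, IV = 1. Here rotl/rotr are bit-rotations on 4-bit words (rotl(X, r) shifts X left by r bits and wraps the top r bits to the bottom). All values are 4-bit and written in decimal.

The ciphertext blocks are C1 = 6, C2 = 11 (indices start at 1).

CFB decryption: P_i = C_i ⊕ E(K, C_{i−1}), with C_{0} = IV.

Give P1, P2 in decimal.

P1: E(K, 1) = 12; 6 ⊕ 12 = 10.
P2: E(K, 6) = 2; 11 ⊕ 2 = 9.

P1 = 10, P2 = 9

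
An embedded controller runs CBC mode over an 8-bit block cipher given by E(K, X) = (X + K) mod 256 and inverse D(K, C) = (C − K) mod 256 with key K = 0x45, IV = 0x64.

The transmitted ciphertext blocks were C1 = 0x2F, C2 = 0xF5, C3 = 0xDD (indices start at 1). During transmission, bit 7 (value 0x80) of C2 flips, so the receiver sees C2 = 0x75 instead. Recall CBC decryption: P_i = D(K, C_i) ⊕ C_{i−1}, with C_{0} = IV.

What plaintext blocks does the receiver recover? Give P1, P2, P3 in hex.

Only C2 changed, to 0x75. In CBC, a change in C_i garbles P_i and flips the same bit in P_{i+1}. Decrypting the received ciphertext:
P1: D(K, 0x2F) = 0xEA; 0xEA ⊕ 0x64 = 0x8E.
P2: D(K, 0x75) = 0x30; 0x30 ⊕ 0x2F = 0x1F.
P3: D(K, 0xDD) = 0x98; 0x98 ⊕ 0x75 = 0xED.
Blocks that differ from the original plaintext: P2, P3.

P1 = 0x8E, P2 = 0x1F, P3 = 0xED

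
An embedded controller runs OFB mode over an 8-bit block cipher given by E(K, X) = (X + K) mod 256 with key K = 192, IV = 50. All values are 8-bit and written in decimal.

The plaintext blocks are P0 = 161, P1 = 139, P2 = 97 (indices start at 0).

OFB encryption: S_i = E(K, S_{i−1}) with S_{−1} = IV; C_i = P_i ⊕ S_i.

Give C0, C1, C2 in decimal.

C0: S = E(K, 50) = 242; 161 ⊕ 242 = 83.
C1: S = E(K, 242) = 178; 139 ⊕ 178 = 57.
C2: S = E(K, 178) = 114; 97 ⊕ 114 = 19.

C0 = 83, C1 = 57, C2 = 19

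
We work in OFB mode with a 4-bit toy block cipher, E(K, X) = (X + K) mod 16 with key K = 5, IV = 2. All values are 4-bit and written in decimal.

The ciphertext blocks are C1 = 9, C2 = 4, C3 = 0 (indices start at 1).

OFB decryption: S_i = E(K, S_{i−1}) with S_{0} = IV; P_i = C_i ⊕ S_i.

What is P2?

P2 = 8

P1: S = E(K, 2) = 7; 9 ⊕ 7 = 14.
P2: S = E(K, 7) = 12; 4 ⊕ 12 = 8.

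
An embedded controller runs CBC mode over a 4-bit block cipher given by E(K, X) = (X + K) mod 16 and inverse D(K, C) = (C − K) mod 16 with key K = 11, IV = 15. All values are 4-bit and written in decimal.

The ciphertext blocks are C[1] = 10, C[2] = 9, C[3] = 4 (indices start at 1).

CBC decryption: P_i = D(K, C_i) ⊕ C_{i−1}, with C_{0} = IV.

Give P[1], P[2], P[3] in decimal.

P[1]: D(K, 10) = 15; 15 ⊕ 15 = 0.
P[2]: D(K, 9) = 14; 14 ⊕ 10 = 4.
P[3]: D(K, 4) = 9; 9 ⊕ 9 = 0.

P[1] = 0, P[2] = 4, P[3] = 0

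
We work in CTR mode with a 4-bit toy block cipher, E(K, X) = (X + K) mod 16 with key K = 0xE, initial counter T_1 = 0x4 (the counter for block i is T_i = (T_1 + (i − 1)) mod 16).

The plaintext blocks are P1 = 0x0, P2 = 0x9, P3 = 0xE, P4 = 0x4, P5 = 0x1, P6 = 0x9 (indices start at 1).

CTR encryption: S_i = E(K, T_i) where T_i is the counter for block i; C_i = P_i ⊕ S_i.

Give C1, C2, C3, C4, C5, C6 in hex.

C1: T = 0x4, S = E(K, T) = 0x2; 0x0 ⊕ 0x2 = 0x2.
C2: T = 0x5, S = E(K, T) = 0x3; 0x9 ⊕ 0x3 = 0xA.
C3: T = 0x6, S = E(K, T) = 0x4; 0xE ⊕ 0x4 = 0xA.
C4: T = 0x7, S = E(K, T) = 0x5; 0x4 ⊕ 0x5 = 0x1.
C5: T = 0x8, S = E(K, T) = 0x6; 0x1 ⊕ 0x6 = 0x7.
C6: T = 0x9, S = E(K, T) = 0x7; 0x9 ⊕ 0x7 = 0xE.

C1 = 0x2, C2 = 0xA, C3 = 0xA, C4 = 0x1, C5 = 0x7, C6 = 0xE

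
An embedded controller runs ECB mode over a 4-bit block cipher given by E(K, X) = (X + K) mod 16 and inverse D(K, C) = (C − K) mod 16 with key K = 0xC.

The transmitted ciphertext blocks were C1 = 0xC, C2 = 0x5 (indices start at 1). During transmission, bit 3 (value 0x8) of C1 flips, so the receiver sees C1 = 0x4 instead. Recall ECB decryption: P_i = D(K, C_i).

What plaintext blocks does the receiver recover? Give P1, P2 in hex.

Only C1 changed, to 0x4. In ECB, a change in C_i affects only P_i. Decrypting the received ciphertext:
P1: D(K, 0x4) = 0x8.
P2: D(K, 0x5) = 0x9.
Blocks that differ from the original plaintext: P1.

P1 = 0x8, P2 = 0x9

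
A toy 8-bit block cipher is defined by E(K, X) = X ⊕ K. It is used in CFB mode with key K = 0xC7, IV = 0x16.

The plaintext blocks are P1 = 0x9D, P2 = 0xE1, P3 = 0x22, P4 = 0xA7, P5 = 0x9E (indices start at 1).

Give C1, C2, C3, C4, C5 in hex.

C1 = 0x4C, C2 = 0x6A, C3 = 0x8F, C4 = 0xEF, C5 = 0xB6

CFB encryption: C_i = P_i ⊕ E(K, C_{i−1}), with C_{0} = IV.
C1: E(K, 0x16) = 0xD1; 0x9D ⊕ 0xD1 = 0x4C.
C2: E(K, 0x4C) = 0x8B; 0xE1 ⊕ 0x8B = 0x6A.
C3: E(K, 0x6A) = 0xAD; 0x22 ⊕ 0xAD = 0x8F.
C4: E(K, 0x8F) = 0x48; 0xA7 ⊕ 0x48 = 0xEF.
C5: E(K, 0xEF) = 0x28; 0x9E ⊕ 0x28 = 0xB6.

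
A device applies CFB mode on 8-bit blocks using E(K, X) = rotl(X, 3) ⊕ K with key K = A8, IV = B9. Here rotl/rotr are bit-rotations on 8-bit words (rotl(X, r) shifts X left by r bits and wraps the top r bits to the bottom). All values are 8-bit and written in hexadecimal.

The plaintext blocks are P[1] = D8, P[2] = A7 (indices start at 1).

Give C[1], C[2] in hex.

CFB encryption: C_i = P_i ⊕ E(K, C_{i−1}), with C_{0} = IV.
C[1]: E(K, B9) = 65; D8 ⊕ 65 = BD.
C[2]: E(K, BD) = 45; A7 ⊕ 45 = E2.

C[1] = BD, C[2] = E2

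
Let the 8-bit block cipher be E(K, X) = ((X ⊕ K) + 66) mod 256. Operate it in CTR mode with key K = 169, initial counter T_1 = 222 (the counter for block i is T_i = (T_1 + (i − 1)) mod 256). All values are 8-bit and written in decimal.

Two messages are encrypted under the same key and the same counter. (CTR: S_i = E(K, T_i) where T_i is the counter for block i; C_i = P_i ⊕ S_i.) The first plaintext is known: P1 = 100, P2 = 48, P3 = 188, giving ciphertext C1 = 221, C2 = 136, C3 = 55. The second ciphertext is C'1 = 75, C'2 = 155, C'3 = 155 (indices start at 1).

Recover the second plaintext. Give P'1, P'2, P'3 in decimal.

P'1 = 242, P'2 = 35, P'3 = 16

In CTR with a reused counter, both messages share the same keystream S_i, so C_i ⊕ C'_i = P_i ⊕ P'_i and thus P'_i = P_i ⊕ C_i ⊕ C'_i.
P'1: 100 ⊕ 221 ⊕ 75 = 242.
P'2: 48 ⊕ 136 ⊕ 155 = 35.
P'3: 188 ⊕ 55 ⊕ 155 = 16.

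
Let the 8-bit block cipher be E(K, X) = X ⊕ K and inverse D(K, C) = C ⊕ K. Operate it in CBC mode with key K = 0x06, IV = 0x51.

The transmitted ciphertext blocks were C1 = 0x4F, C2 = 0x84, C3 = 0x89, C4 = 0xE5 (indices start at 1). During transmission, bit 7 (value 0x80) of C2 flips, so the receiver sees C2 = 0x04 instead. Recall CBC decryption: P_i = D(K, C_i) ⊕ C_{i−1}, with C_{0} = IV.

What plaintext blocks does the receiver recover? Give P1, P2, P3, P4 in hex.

P1 = 0x18, P2 = 0x4D, P3 = 0x8B, P4 = 0x6A

Only C2 changed, to 0x04. In CBC, a change in C_i garbles P_i and flips the same bit in P_{i+1}. Decrypting the received ciphertext:
P1: D(K, 0x4F) = 0x49; 0x49 ⊕ 0x51 = 0x18.
P2: D(K, 0x04) = 0x02; 0x02 ⊕ 0x4F = 0x4D.
P3: D(K, 0x89) = 0x8F; 0x8F ⊕ 0x04 = 0x8B.
P4: D(K, 0xE5) = 0xE3; 0xE3 ⊕ 0x89 = 0x6A.
Blocks that differ from the original plaintext: P2, P3.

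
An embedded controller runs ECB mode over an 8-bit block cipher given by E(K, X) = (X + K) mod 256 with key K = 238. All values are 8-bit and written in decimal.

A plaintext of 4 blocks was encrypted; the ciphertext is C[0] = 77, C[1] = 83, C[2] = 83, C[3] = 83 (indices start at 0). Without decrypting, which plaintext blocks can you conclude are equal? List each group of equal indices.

ECB encrypts each block independently with the same key, so equal ciphertext blocks imply equal plaintext blocks.
C[1] = C[2] = C[3] = 83, so P[1] = P[2] = P[3].

P[1] = P[2] = P[3]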